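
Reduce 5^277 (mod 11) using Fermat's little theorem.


Fermat's little theorem: if p is prime and gcd(a,p)=1, then a^(p-1) ≡ 1 (mod p)
p = 11 is prime, gcd(5,11) = 1
Reduce exponent: 277 mod 10 = 7
So 5^277 ≡ 5^7 (mod 11)
5^7 mod 11 = 3

5^277 ≡ 3 (mod 11)


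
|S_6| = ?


|S_n| = n! (number of permutations of n symbols)
|S_6| = 6! = 720

|S_6| = 720


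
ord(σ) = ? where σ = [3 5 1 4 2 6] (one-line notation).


Cycle decomposition: (1 3) (2 5)
Cycle lengths: 2, 2
Order = lcm(2, 2) = 2

ord(σ) = 2


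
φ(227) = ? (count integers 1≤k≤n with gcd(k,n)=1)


Factor n: 227 = 227
φ(n) = n · ∏(1 - 1/p) over distinct primes p | n
φ(227) = 227 · (1 - 1/227) = 226

φ(227) = 226


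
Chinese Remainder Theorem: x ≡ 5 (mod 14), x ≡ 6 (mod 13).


m₁ = 14, m₂ = 13, gcd = 1, so CRT applies. M = m₁·m₂ = 182
Let M₁ = M/m₁ = 13, M₂ = M/m₂ = 14
Find y₁ ≡ M₁⁻¹ (mod m₁): 13⁻¹ ≡ 13 (mod 14)
Find y₂ ≡ M₂⁻¹ (mod m₂): 14⁻¹ ≡ 1 (mod 13)
x = a₁·M₁·y₁ + a₂·M₂·y₂ = 5·13·13 + 6·14·1 = 929
Reduce mod 182: x ≡ 19
Check: 19 mod 14 = 5 ✓, 19 mod 13 = 6 ✓

x ≡ 19 (mod 182)


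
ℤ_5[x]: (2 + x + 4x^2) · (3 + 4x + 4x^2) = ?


Expand and collect like terms; reduce coefficients mod 5:
x^0: 2·3 = 6 ≡ 1 (mod 5)
x^1: 2·4 + 1·3 = 11 ≡ 1 (mod 5)
x^2: 2·4 + 1·4 + 4·3 = 24 ≡ 4 (mod 5)
x^3: 1·4 + 4·4 = 20 ≡ 0 (mod 5)
x^4: 4·4 = 16 ≡ 1 (mod 5)
Result: 1 + x + 4x^2 + x^4

f · g = 1 + x + 4x^2 + x^4


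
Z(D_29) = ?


Z(G) = {g ∈ G | gx = xg for all x ∈ G}
For odd n, Z(D_n) = {e}: no nontrivial rotation commutes with all reflections

Z(D_29) = {e}


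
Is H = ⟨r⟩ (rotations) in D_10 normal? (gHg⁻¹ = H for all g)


H = ⟨r⟩ (rotations) in D_10
The rotation subgroup ⟨r⟩ has index 2 in D_10, so it is normal

Yes, normal subgroup


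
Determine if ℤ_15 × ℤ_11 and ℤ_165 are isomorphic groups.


Comparing ℤ_15 × ℤ_11 and ℤ_165:
gcd(15,11) = 1, so ℤ_15 × ℤ_11 ≅ ℤ_165 (CRT)

Yes, ℤ_15 × ℤ_11 ≅ ℤ_165


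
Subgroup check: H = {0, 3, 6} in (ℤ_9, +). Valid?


Subgroup test for H = {0, 3, 6} in (ℤ_9, +):
(1) 0 ∈ H? Yes
(2) Closure: for all a,b ∈ H, (a+b) mod 9 ∈ H? Yes
(3) Inverses: for all a ∈ H, -a mod 9 ∈ H? Yes

Yes, H is a subgroup of ℤ_9


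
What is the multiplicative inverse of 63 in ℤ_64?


Use the extended Euclidean algorithm to write 1 = 63·s + 64·t; then s mod 64 is the inverse.
Euclidean algorithm:
  63 = 0·64 + 63
  64 = 1·63 + 1
  63 = 63·1 + 0
gcd(63,64) = 1
Back-substitution gives: 63·(-1) + 64·(1) = 1
So 63⁻¹ ≡ -1 ≡ 63 (mod 64)
Check: 63 × 63 = 3969 ≡ 1 (mod 64) ✓

63⁻¹ ≡ 63 (mod 64)


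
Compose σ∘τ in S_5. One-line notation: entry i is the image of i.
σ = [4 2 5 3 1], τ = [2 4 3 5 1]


σ∘τ: apply τ first, then σ
1 →τ 2 →σ 2
2 →τ 4 →σ 3
3 →τ 3 →σ 5
4 →τ 5 →σ 1
5 →τ 1 →σ 4

σ∘τ = [2 3 5 1 4]


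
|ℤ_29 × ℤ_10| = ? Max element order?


|ℤ_29 × ℤ_10| = 29 × 10 = 290
Max element order = lcm(29,10) = 290
Cyclic? Yes (gcd=1)

|ℤ_29×ℤ_10| = 290, max element order = 290


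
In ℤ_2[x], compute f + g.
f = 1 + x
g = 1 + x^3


Add coefficients mod 2:
x^0: 1 + 1 = 0 (mod 2)
x^1: 1 + 0 = 1 (mod 2)
x^2: 0 + 0 = 0 (mod 2)
x^3: 0 + 1 = 1 (mod 2)
Result: x + x^3

f + g = x + x^3


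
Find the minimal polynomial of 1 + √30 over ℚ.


Let α = 1 + √30. Then α - 1 = √30, so (α - 1)² = 30, giving α² - 2α - 29 = 0. Degree 2 and α ∉ ℚ, so this is the minimal polynomial.

Minimal polynomial: x² - 2x - 29


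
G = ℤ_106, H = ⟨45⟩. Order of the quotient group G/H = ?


|⟨45⟩| = n / gcd(45, 106) = 106 / 1 = 106
H is normal (ℤ_106 is abelian).
|G/H| = |G| / |H| = 106 / 106 = 1

|G/H| = 1


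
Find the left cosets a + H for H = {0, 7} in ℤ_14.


H = {0, 7}, |H| = 2
Number of cosets = |G|/|H| = 14/2 = 7
0 + H = {0, 7}
1 + H = {1, 8}
2 + H = {2, 9}
3 + H = {3, 10}
4 + H = {4, 11}
5 + H = {5, 12}
6 + H = {6, 13}

Cosets: 0+H={0,7}; 1+H={1,8}; 2+H={2,9}; 3+H={3,10}; 4+H={4,11}; 5+H={5,12}; 6+H={6,13}


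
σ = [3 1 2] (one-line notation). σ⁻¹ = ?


To find σ⁻¹, swap domain and range:
σ(1) = 3 → σ⁻¹(3) = 1
σ(2) = 1 → σ⁻¹(1) = 2
σ(3) = 2 → σ⁻¹(2) = 3

σ⁻¹ = [2 3 1]


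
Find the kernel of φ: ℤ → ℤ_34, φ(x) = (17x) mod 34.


Kernel = preimage of identity
ker(φ) = {x ∈ ℤ : 17x ≡ 0 (mod 34)}. gcd(17,34) = 17, so 17x ≡ 0 (mod 34) ⟺ x ≡ 0 (mod 34/17 = 2). Hence ker(φ) = 2ℤ

ker(φ) = 2ℤ


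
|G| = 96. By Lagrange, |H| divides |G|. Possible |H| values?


Lagrange's theorem: |H| divides |G|
|G| = 96
Divisors of 96: 1, 2, 3, 4, 6, 8, 12, 16, 24, 32, 48, 96

Possible subgroup orders: {1, 2, 3, 4, 6, 8, 12, 16, 24, 32, 48, 96}


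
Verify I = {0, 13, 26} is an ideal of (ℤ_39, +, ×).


Check ideal conditions for I = {0, 13, 26} in ℤ_39:
(1) I is an additive subgroup? Yes
(2) For r ∈ ℤ_39 and a ∈ I: r·a ∈ I? Yes

Yes, I is an ideal of ℤ_39


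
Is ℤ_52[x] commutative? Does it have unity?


ℤ_52 has zero divisors (2·26 ≡ 0), and these lift to constant zero divisors in ℤ_52[x]; so not an integral domain
Commutative: Yes
Integral domain: No
Has unity: Yes

ℤ_52[x]: Commutative=Yes, Unity=Yes


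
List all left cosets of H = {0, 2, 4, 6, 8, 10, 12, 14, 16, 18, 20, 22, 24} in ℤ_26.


H = {0, 2, 4, 6, 8, 10, 12, 14, 16, 18, 20, 22, 24}, |H| = 13
Number of cosets = |G|/|H| = 26/13 = 2
0 + H = {0, 2, 4, 6, 8, 10, 12, 14, 16, 18, 20, 22, 24}
1 + H = {1, 3, 5, 7, 9, 11, 13, 15, 17, 19, 21, 23, 25}

Cosets: 0+H={0,2,4,6,8,10,12,14,16,18,20,22,24}; 1+H={1,3,5,7,9,11,13,15,17,19,21,23,25}


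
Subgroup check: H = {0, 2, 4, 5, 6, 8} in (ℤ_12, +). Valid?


Subgroup test for H = {0, 2, 4, 5, 6, 8} in (ℤ_12, +):
(1) 0 ∈ H? Yes
(2) Closure: for all a,b ∈ H, (a+b) mod 12 ∈ H? No  [counterexample: 2 + 5 = 7 ∉ H]
(3) Inverses: for all a ∈ H, -a mod 12 ∈ H? No

No, H is not a subgroup of ℤ_12


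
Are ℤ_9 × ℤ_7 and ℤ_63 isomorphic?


Comparing ℤ_9 × ℤ_7 and ℤ_63:
gcd(9,7) = 1, so ℤ_9 × ℤ_7 ≅ ℤ_63 (CRT)

Yes, ℤ_9 × ℤ_7 ≅ ℤ_63


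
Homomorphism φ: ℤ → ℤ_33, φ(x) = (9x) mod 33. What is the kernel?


Kernel = preimage of identity
ker(φ) = {x ∈ ℤ : 9x ≡ 0 (mod 33)}. gcd(9,33) = 3, so 9x ≡ 0 (mod 33) ⟺ x ≡ 0 (mod 33/3 = 11). Hence ker(φ) = 11ℤ

ker(φ) = 11ℤ


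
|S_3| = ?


|S_n| = n! (number of permutations of n symbols)
|S_3| = 3! = 6

|S_3| = 6


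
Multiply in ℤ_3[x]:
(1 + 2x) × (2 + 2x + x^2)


Expand and collect like terms; reduce coefficients mod 3:
x^0: 1·2 = 2 ≡ 2 (mod 3)
x^1: 1·2 + 2·2 = 6 ≡ 0 (mod 3)
x^2: 1·1 + 2·2 = 5 ≡ 2 (mod 3)
x^3: 2·1 = 2 ≡ 2 (mod 3)
Result: 2 + 2x^2 + 2x^3

f · g = 2 + 2x^2 + 2x^3


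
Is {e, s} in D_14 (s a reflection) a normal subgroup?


H = {e, s} in D_14 (s a reflection)
r·s·r⁻¹ = sr⁻² ≠ s for n ≥ 3, so {e, s} is not closed under conjugation

No, not a normal subgroup


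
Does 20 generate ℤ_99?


g generates ℤ_n iff gcd(g, n) = 1
gcd(20, 99) = 1
Since gcd = 1, 20 is a generator.

Yes, 20 generates ℤ_99


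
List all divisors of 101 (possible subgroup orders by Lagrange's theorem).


Lagrange's theorem: |H| divides |G|
|G| = 101
Divisors of 101: 1, 101

Possible subgroup orders: {1, 101}


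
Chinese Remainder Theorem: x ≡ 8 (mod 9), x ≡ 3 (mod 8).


m₁ = 9, m₂ = 8, gcd = 1, so CRT applies. M = m₁·m₂ = 72
Let M₁ = M/m₁ = 8, M₂ = M/m₂ = 9
Find y₁ ≡ M₁⁻¹ (mod m₁): 8⁻¹ ≡ 8 (mod 9)
Find y₂ ≡ M₂⁻¹ (mod m₂): 9⁻¹ ≡ 1 (mod 8)
x = a₁·M₁·y₁ + a₂·M₂·y₂ = 8·8·8 + 3·9·1 = 539
Reduce mod 72: x ≡ 35
Check: 35 mod 9 = 8 ✓, 35 mod 8 = 3 ✓

x ≡ 35 (mod 72)


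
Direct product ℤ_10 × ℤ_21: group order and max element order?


|ℤ_10 × ℤ_21| = 10 × 21 = 210
Max element order = lcm(10,21) = 210
Cyclic? Yes (gcd=1)

|ℤ_10×ℤ_21| = 210, max element order = 210


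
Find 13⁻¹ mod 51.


Use the extended Euclidean algorithm to write 1 = 13·s + 51·t; then s mod 51 is the inverse.
Euclidean algorithm:
  13 = 0·51 + 13
  51 = 3·13 + 12
  13 = 1·12 + 1
  12 = 12·1 + 0
gcd(13,51) = 1
Back-substitution gives: 13·(4) + 51·(-1) = 1
So 13⁻¹ ≡ 4 ≡ 4 (mod 51)
Check: 13 × 4 = 52 ≡ 1 (mod 51) ✓

13⁻¹ ≡ 4 (mod 51)


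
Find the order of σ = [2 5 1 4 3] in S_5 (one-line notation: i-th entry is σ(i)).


Cycle decomposition: (1 2 5 3)
Cycle lengths: 4
Order = lcm(4) = 4

ord(σ) = 4


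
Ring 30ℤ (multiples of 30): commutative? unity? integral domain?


30ℤ is a commutative ring under +,× but has no multiplicative identity (1 ∉ 30ℤ); it has no zero divisors, but without unity it is not an integral domain
Commutative: Yes
Integral domain: No
Has unity: No

30ℤ (multiples of 30): Commutative=Yes, Unity=No


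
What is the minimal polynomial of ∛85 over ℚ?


∛85 satisfies x³ - 85 = 0, irreducible over ℚ (no rational root; 85 is not a perfect cube)

Minimal polynomial: x³ - 85


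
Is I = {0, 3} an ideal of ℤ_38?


Check ideal conditions for I = {0, 3} in ℤ_38:
(1) I is an additive subgroup? No
(2) For r ∈ ℤ_38 and a ∈ I: r·a ∈ I? No  [counterexample: r=2, a=3, r·a mod 38 = 6 ∉ I]

No, I is not an ideal of ℤ_38


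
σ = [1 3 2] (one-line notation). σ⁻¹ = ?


To find σ⁻¹, swap domain and range:
σ(1) = 1 → σ⁻¹(1) = 1
σ(2) = 3 → σ⁻¹(3) = 2
σ(3) = 2 → σ⁻¹(2) = 3

σ⁻¹ = [1 3 2]


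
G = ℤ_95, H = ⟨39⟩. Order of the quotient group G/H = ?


|⟨39⟩| = n / gcd(39, 95) = 95 / 1 = 95
H is normal (ℤ_95 is abelian).
|G/H| = |G| / |H| = 95 / 95 = 1

|G/H| = 1


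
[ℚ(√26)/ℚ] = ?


√26 has minimal polynomial x² - 26 (irreducible over ℚ since 26 is squarefree)

[ℚ(√26)/ℚ] = 2


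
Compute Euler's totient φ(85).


Factor n: 85 = 5 × 17
φ(n) = n · ∏(1 - 1/p) over distinct primes p | n
φ(85) = 85 · (1 - 1/5) · (1 - 1/17) = 64

φ(85) = 64


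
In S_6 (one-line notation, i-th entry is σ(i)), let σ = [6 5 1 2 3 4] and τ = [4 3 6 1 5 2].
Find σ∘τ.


σ∘τ: apply τ first, then σ
1 →τ 4 →σ 2
2 →τ 3 →σ 1
3 →τ 6 →σ 4
4 →τ 1 →σ 6
5 →τ 5 →σ 3
6 →τ 2 →σ 5

σ∘τ = [2 1 4 6 3 5]


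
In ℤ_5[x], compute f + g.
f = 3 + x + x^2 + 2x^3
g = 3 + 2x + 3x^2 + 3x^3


Add coefficients mod 5:
x^0: 3 + 3 = 1 (mod 5)
x^1: 1 + 2 = 3 (mod 5)
x^2: 1 + 3 = 4 (mod 5)
x^3: 2 + 3 = 0 (mod 5)
Result: 1 + 3x + 4x^2

f + g = 1 + 3x + 4x^2


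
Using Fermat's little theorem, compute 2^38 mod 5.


Fermat's little theorem: if p is prime and gcd(a,p)=1, then a^(p-1) ≡ 1 (mod p)
p = 5 is prime, gcd(2,5) = 1
Reduce exponent: 38 mod 4 = 2
So 2^38 ≡ 2^2 (mod 5)
2^2 mod 5 = 4

2^38 ≡ 4 (mod 5)


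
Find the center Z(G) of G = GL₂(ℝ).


Z(G) = {g ∈ G | gx = xg for all x ∈ G}
Only scalar multiples of the identity commute with all invertible matrices

Z(GL₂(ℝ)) = {aI : a ∈ ℝ, a ≠ 0}


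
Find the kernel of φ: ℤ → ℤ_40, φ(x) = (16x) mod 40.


Kernel = preimage of identity
ker(φ) = {x ∈ ℤ : 16x ≡ 0 (mod 40)}. gcd(16,40) = 8, so 16x ≡ 0 (mod 40) ⟺ x ≡ 0 (mod 40/8 = 5). Hence ker(φ) = 5ℤ

ker(φ) = 5ℤ


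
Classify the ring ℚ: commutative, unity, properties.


ℚ is a field: commutative, has unity, every nonzero element is a unit (hence an integral domain)
Commutative: Yes
Integral domain: Yes
Has unity: Yes

ℚ: Commutative=Yes, Unity=Yes


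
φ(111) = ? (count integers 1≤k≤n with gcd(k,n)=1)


Factor n: 111 = 3 × 37
φ(n) = n · ∏(1 - 1/p) over distinct primes p | n
φ(111) = 111 · (1 - 1/3) · (1 - 1/37) = 72

φ(111) = 72


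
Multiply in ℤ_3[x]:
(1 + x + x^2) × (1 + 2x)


Expand and collect like terms; reduce coefficients mod 3:
x^0: 1·1 = 1 ≡ 1 (mod 3)
x^1: 1·2 + 1·1 = 3 ≡ 0 (mod 3)
x^2: 1·2 + 1·1 = 3 ≡ 0 (mod 3)
x^3: 1·2 = 2 ≡ 2 (mod 3)
Result: 1 + 2x^3

f · g = 1 + 2x^3


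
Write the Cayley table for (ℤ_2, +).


Elements: {0, 1}
Operation: addition mod 2
Entry (a, b) = (a + b) mod 2

Cayley table:
  | 0 | 1
0 | 0 | 1
1 | 1 | 0


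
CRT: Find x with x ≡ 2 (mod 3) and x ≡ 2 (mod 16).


m₁ = 3, m₂ = 16, gcd = 1, so CRT applies. M = m₁·m₂ = 48
Let M₁ = M/m₁ = 16, M₂ = M/m₂ = 3
Find y₁ ≡ M₁⁻¹ (mod m₁): 16⁻¹ ≡ 1 (mod 3)
Find y₂ ≡ M₂⁻¹ (mod m₂): 3⁻¹ ≡ 11 (mod 16)
x = a₁·M₁·y₁ + a₂·M₂·y₂ = 2·16·1 + 2·3·11 = 98
Reduce mod 48: x ≡ 2
Check: 2 mod 3 = 2 ✓, 2 mod 16 = 2 ✓

x ≡ 2 (mod 48)


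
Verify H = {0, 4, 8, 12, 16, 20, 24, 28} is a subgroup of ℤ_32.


Subgroup test for H = {0, 4, 8, 12, 16, 20, 24, 28} in (ℤ_32, +):
(1) 0 ∈ H? Yes
(2) Closure: for all a,b ∈ H, (a+b) mod 32 ∈ H? Yes
(3) Inverses: for all a ∈ H, -a mod 32 ∈ H? Yes

Yes, H is a subgroup of ℤ_32


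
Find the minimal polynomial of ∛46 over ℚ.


∛46 satisfies x³ - 46 = 0, irreducible over ℚ (no rational root; 46 is not a perfect cube)

Minimal polynomial: x³ - 46


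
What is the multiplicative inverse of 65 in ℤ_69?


Use the extended Euclidean algorithm to write 1 = 65·s + 69·t; then s mod 69 is the inverse.
Euclidean algorithm:
  65 = 0·69 + 65
  69 = 1·65 + 4
  65 = 16·4 + 1
  4 = 4·1 + 0
gcd(65,69) = 1
Back-substitution gives: 65·(17) + 69·(-16) = 1
So 65⁻¹ ≡ 17 ≡ 17 (mod 69)
Check: 65 × 17 = 1105 ≡ 1 (mod 69) ✓

65⁻¹ ≡ 17 (mod 69)


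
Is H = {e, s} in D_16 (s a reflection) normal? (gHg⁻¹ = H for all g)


H = {e, s} in D_16 (s a reflection)
r·s·r⁻¹ = sr⁻² ≠ s for n ≥ 3, so {e, s} is not closed under conjugation

No, not a normal subgroup


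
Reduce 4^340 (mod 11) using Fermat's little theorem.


Fermat's little theorem: if p is prime and gcd(a,p)=1, then a^(p-1) ≡ 1 (mod p)
p = 11 is prime, gcd(4,11) = 1
Reduce exponent: 340 mod 10 = 0
So 4^340 ≡ 4^0 (mod 11)
4^0 = 1

4^340 ≡ 1 (mod 11)


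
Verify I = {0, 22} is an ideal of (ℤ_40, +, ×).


Check ideal conditions for I = {0, 22} in ℤ_40:
(1) I is an additive subgroup? No
(2) For r ∈ ℤ_40 and a ∈ I: r·a ∈ I? No  [counterexample: r=2, a=22, r·a mod 40 = 4 ∉ I]

No, I is not an ideal of ℤ_40


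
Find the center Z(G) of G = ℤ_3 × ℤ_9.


Z(G) = {g ∈ G | gx = xg for all x ∈ G}
Direct product of abelian groups is abelian, so Z(G) = G

Z(ℤ_3 × ℤ_9) = ℤ_3 × ℤ_9


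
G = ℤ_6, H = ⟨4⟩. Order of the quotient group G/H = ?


|⟨4⟩| = n / gcd(4, 6) = 6 / 2 = 3
H is normal (ℤ_6 is abelian).
|G/H| = |G| / |H| = 6 / 3 = 2

|G/H| = 2


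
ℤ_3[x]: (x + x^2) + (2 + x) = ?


Add coefficients mod 3:
x^0: 0 + 2 = 2 (mod 3)
x^1: 1 + 1 = 2 (mod 3)
x^2: 1 + 0 = 1 (mod 3)
Result: 2 + 2x + x^2

f + g = 2 + 2x + x^2


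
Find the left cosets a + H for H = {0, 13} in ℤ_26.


H = {0, 13}, |H| = 2
Number of cosets = |G|/|H| = 26/2 = 13
0 + H = {0, 13}
1 + H = {1, 14}
2 + H = {2, 15}
3 + H = {3, 16}
4 + H = {4, 17}
5 + H = {5, 18}
6 + H = {6, 19}
7 + H = {7, 20}
8 + H = {8, 21}
9 + H = {9, 22}
10 + H = {10, 23}
11 + H = {11, 24}
12 + H = {12, 25}

Cosets: 0+H={0,13}; 1+H={1,14}; 2+H={2,15}; 3+H={3,16}; 4+H={4,17}; 5+H={5,18}; 6+H={6,19}; 7+H={7,20}; 8+H={8,21}; 9+H={9,22}; 10+H={10,23}; 11+H={11,24}; 12+H={12,25}


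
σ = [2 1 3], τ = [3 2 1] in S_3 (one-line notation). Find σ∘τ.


σ∘τ: apply τ first, then σ
1 →τ 3 →σ 3
2 →τ 2 →σ 1
3 →τ 1 →σ 2

σ∘τ = [3 1 2]


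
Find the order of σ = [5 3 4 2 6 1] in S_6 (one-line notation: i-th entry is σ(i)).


Cycle decomposition: (1 5 6) (2 3 4)
Cycle lengths: 3, 3
Order = lcm(3, 3) = 3

ord(σ) = 3


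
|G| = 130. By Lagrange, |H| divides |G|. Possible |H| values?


Lagrange's theorem: |H| divides |G|
|G| = 130
Divisors of 130: 1, 2, 5, 10, 13, 26, 65, 130

Possible subgroup orders: {1, 2, 5, 10, 13, 26, 65, 130}


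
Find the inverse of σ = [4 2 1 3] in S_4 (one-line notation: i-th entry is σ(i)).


To find σ⁻¹, swap domain and range:
σ(1) = 4 → σ⁻¹(4) = 1
σ(2) = 2 → σ⁻¹(2) = 2
σ(3) = 1 → σ⁻¹(1) = 3
σ(4) = 3 → σ⁻¹(3) = 4

σ⁻¹ = [3 2 4 1]


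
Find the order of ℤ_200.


ℤ_n has n elements.

|ℤ_200| = 200


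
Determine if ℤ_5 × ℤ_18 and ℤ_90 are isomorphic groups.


Comparing ℤ_5 × ℤ_18 and ℤ_90:
gcd(5,18) = 1, so ℤ_5 × ℤ_18 ≅ ℤ_90 (CRT)

Yes, ℤ_5 × ℤ_18 ≅ ℤ_90


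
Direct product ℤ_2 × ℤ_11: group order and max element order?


|ℤ_2 × ℤ_11| = 2 × 11 = 22
Max element order = lcm(2,11) = 22
Cyclic? Yes (gcd=1)

|ℤ_2×ℤ_11| = 22, max element order = 22


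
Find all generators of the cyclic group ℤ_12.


g generates ℤ_n iff gcd(g,n) = 1
Checking each g ∈ {1,...,11}:
gcd(1,12) = 1
gcd(2,12) = 2
gcd(3,12) = 3
gcd(4,12) = 4
gcd(5,12) = 1
gcd(6,12) = 6
gcd(7,12) = 1
gcd(8,12) = 4
gcd(9,12) = 3
gcd(10,12) = 2
gcd(11,12) = 1
Generators: {1, 5, 7, 11}
Number of generators = φ(12) = 4

Generators of ℤ_12 = {1, 5, 7, 11}


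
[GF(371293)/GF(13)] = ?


GF(371293) = GF(13^5), so the extension degree is 5

[GF(371293)/GF(13)] = 5


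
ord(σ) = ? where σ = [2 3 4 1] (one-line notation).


Cycle decomposition: (1 2 3 4)
Cycle lengths: 4
Order = lcm(4) = 4

ord(σ) = 4


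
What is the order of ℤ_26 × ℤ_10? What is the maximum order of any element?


|ℤ_26 × ℤ_10| = 26 × 10 = 260
Max element order = lcm(26,10) = 130
Cyclic? No (gcd=2)

|ℤ_26×ℤ_10| = 260, max element order = 130


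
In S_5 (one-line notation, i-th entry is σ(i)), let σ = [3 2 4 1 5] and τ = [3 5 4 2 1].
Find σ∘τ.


σ∘τ: apply τ first, then σ
1 →τ 3 →σ 4
2 →τ 5 →σ 5
3 →τ 4 →σ 1
4 →τ 2 →σ 2
5 →τ 1 →σ 3

σ∘τ = [4 5 1 2 3]


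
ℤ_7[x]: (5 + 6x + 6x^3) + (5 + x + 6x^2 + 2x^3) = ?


Add coefficients mod 7:
x^0: 5 + 5 = 3 (mod 7)
x^1: 6 + 1 = 0 (mod 7)
x^2: 0 + 6 = 6 (mod 7)
x^3: 6 + 2 = 1 (mod 7)
Result: 3 + 6x^2 + x^3

f + g = 3 + 6x^2 + x^3


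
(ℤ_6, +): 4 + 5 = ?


Operation: addition mod 6
4 + 5 = (a + b) mod 6 with a = 4, b = 5

4 + 5 = 3


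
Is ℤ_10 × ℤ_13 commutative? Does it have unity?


Direct product ring; commutative with unity (1,1); but (1,0)·(0,1) = (0,0) gives zero divisors, so not an integral domain
Commutative: Yes
Integral domain: No
Has unity: Yes

ℤ_10 × ℤ_13: Commutative=Yes, Unity=Yes


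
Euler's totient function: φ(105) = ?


Factor n: 105 = 3 × 5 × 7
φ(n) = n · ∏(1 - 1/p) over distinct primes p | n
φ(105) = 105 · (1 - 1/3) · (1 - 1/5) · (1 - 1/7) = 48

φ(105) = 48


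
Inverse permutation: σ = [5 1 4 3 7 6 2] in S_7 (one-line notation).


To find σ⁻¹, swap domain and range:
σ(1) = 5 → σ⁻¹(5) = 1
σ(2) = 1 → σ⁻¹(1) = 2
σ(3) = 4 → σ⁻¹(4) = 3
σ(4) = 3 → σ⁻¹(3) = 4
σ(5) = 7 → σ⁻¹(7) = 5
σ(6) = 6 → σ⁻¹(6) = 6
σ(7) = 2 → σ⁻¹(2) = 7

σ⁻¹ = [2 7 4 3 1 6 5]


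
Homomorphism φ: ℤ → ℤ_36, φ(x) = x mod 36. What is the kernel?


Kernel = preimage of identity
ker(φ) = {x ∈ ℤ : x ≡ 0 (mod 36)} = 36ℤ = {0, ±36, ±72, ...}

ker(φ) = 36ℤ


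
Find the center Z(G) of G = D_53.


Z(G) = {g ∈ G | gx = xg for all x ∈ G}
For odd n, Z(D_n) = {e}: no nontrivial rotation commutes with all reflections

Z(D_53) = {e}


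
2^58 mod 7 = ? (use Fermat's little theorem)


Fermat's little theorem: if p is prime and gcd(a,p)=1, then a^(p-1) ≡ 1 (mod p)
p = 7 is prime, gcd(2,7) = 1
Reduce exponent: 58 mod 6 = 4
So 2^58 ≡ 2^4 (mod 7)
2^4 mod 7 = 2

2^58 ≡ 2 (mod 7)


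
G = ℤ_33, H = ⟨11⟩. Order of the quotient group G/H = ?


|⟨11⟩| = n / gcd(11, 33) = 33 / 11 = 3
H is normal (ℤ_33 is abelian).
|G/H| = |G| / |H| = 33 / 3 = 11

|G/H| = 11


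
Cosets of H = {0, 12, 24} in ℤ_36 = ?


H = {0, 12, 24}, |H| = 3
Number of cosets = |G|/|H| = 36/3 = 12
0 + H = {0, 12, 24}
1 + H = {1, 13, 25}
2 + H = {2, 14, 26}
3 + H = {3, 15, 27}
4 + H = {4, 16, 28}
5 + H = {5, 17, 29}
6 + H = {6, 18, 30}
7 + H = {7, 19, 31}
8 + H = {8, 20, 32}
9 + H = {9, 21, 33}
10 + H = {10, 22, 34}
11 + H = {11, 23, 35}

Cosets: 0+H={0,12,24}; 1+H={1,13,25}; 2+H={2,14,26}; 3+H={3,15,27}; 4+H={4,16,28}; 5+H={5,17,29}; 6+H={6,18,30}; 7+H={7,19,31}; 8+H={8,20,32}; 9+H={9,21,33}; 10+H={10,22,34}; 11+H={11,23,35}


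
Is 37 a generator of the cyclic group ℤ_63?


g generates ℤ_n iff gcd(g, n) = 1
gcd(37, 63) = 1
Since gcd = 1, 37 is a generator.

Yes, 37 generates ℤ_63


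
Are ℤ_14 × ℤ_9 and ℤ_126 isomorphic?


Comparing ℤ_14 × ℤ_9 and ℤ_126:
gcd(14,9) = 1, so ℤ_14 × ℤ_9 ≅ ℤ_126 (CRT)

Yes, ℤ_14 × ℤ_9 ≅ ℤ_126


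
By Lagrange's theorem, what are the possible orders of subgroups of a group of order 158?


Lagrange's theorem: |H| divides |G|
|G| = 158
Divisors of 158: 1, 2, 79, 158

Possible subgroup orders: {1, 2, 79, 158}


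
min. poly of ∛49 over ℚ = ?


∛49 satisfies x³ - 49 = 0, irreducible over ℚ (no rational root; 49 is not a perfect cube)

Minimal polynomial: x³ - 49


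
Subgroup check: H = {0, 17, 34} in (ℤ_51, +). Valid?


Subgroup test for H = {0, 17, 34} in (ℤ_51, +):
(1) 0 ∈ H? Yes
(2) Closure: for all a,b ∈ H, (a+b) mod 51 ∈ H? Yes
(3) Inverses: for all a ∈ H, -a mod 51 ∈ H? Yes

Yes, H is a subgroup of ℤ_51


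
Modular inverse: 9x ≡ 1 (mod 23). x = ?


Use the extended Euclidean algorithm to write 1 = 9·s + 23·t; then s mod 23 is the inverse.
Euclidean algorithm:
  9 = 0·23 + 9
  23 = 2·9 + 5
  9 = 1·5 + 4
  5 = 1·4 + 1
  4 = 4·1 + 0
gcd(9,23) = 1
Back-substitution gives: 9·(-5) + 23·(2) = 1
So 9⁻¹ ≡ -5 ≡ 18 (mod 23)
Check: 9 × 18 = 162 ≡ 1 (mod 23) ✓

9⁻¹ ≡ 18 (mod 23)


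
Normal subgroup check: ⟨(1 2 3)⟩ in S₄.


H = ⟨(1 2 3)⟩ in S₄
(1 4)(1 2 3)(1 4)⁻¹ = (4 2 3) ∉ ⟨(1 2 3)⟩

No, not a normal subgroup


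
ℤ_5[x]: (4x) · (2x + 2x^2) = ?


Expand and collect like terms; reduce coefficients mod 5:
x^0: 0·0 = 0 ≡ 0 (mod 5)
x^1: 0·2 + 4·0 = 0 ≡ 0 (mod 5)
x^2: 0·2 + 4·2 = 8 ≡ 3 (mod 5)
x^3: 4·2 = 8 ≡ 3 (mod 5)
Result: 3x^2 + 3x^3

f · g = 3x^2 + 3x^3


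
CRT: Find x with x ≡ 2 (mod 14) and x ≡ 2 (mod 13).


m₁ = 14, m₂ = 13, gcd = 1, so CRT applies. M = m₁·m₂ = 182
Let M₁ = M/m₁ = 13, M₂ = M/m₂ = 14
Find y₁ ≡ M₁⁻¹ (mod m₁): 13⁻¹ ≡ 13 (mod 14)
Find y₂ ≡ M₂⁻¹ (mod m₂): 14⁻¹ ≡ 1 (mod 13)
x = a₁·M₁·y₁ + a₂·M₂·y₂ = 2·13·13 + 2·14·1 = 366
Reduce mod 182: x ≡ 2
Check: 2 mod 14 = 2 ✓, 2 mod 13 = 2 ✓

x ≡ 2 (mod 182)


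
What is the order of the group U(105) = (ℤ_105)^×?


U(n) is the group of units mod n; |U(n)| = φ(n)
|U(105)| = φ(105) = 48

|U(105) = (ℤ_105)^×| = 48


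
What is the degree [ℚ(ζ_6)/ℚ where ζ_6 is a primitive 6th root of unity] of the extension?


[ℚ(ζ_n):ℚ] = deg Φ_n(x) = φ(n). Here φ(6) = 2

[ℚ(ζ_6)/ℚ where ζ_6 is a primitive 6th root of unity] = 2


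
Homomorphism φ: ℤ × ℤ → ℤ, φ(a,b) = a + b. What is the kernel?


Kernel = preimage of identity
ker(φ) = {(a,b) ∈ ℤ² | a+b = 0} = {(a,-a) | a ∈ ℤ}

ker(φ) = {(a,-a) | a ∈ ℤ}


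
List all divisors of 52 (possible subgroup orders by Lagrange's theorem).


Lagrange's theorem: |H| divides |G|
|G| = 52
Divisors of 52: 1, 2, 4, 13, 26, 52

Possible subgroup orders: {1, 2, 4, 13, 26, 52}


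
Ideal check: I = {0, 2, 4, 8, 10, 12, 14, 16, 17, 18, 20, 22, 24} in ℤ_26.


Check ideal conditions for I = {0, 2, 4, 8, 10, 12, 14, 16, 17, 18, 20, 22, 24} in ℤ_26:
(1) I is an additive subgroup? No
(2) For r ∈ ℤ_26 and a ∈ I: r·a ∈ I? No  [counterexample: r=2, a=16, r·a mod 26 = 6 ∉ I]

No, I is not an ideal of ℤ_26


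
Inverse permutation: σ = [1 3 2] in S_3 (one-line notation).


To find σ⁻¹, swap domain and range:
σ(1) = 1 → σ⁻¹(1) = 1
σ(2) = 3 → σ⁻¹(3) = 2
σ(3) = 2 → σ⁻¹(2) = 3

σ⁻¹ = [1 3 2]


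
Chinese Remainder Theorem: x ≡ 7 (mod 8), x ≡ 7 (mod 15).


m₁ = 8, m₂ = 15, gcd = 1, so CRT applies. M = m₁·m₂ = 120
Let M₁ = M/m₁ = 15, M₂ = M/m₂ = 8
Find y₁ ≡ M₁⁻¹ (mod m₁): 15⁻¹ ≡ 7 (mod 8)
Find y₂ ≡ M₂⁻¹ (mod m₂): 8⁻¹ ≡ 2 (mod 15)
x = a₁·M₁·y₁ + a₂·M₂·y₂ = 7·15·7 + 7·8·2 = 847
Reduce mod 120: x ≡ 7
Check: 7 mod 8 = 7 ✓, 7 mod 15 = 7 ✓

x ≡ 7 (mod 120)


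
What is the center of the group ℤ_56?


Z(G) = {g ∈ G | gx = xg for all x ∈ G}
ℤ_56 is abelian, so Z(G) = G

Z(ℤ_56) = ℤ_56


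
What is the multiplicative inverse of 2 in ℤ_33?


Use the extended Euclidean algorithm to write 1 = 2·s + 33·t; then s mod 33 is the inverse.
Euclidean algorithm:
  2 = 0·33 + 2
  33 = 16·2 + 1
  2 = 2·1 + 0
gcd(2,33) = 1
Back-substitution gives: 2·(-16) + 33·(1) = 1
So 2⁻¹ ≡ -16 ≡ 17 (mod 33)
Check: 2 × 17 = 34 ≡ 1 (mod 33) ✓

2⁻¹ ≡ 17 (mod 33)


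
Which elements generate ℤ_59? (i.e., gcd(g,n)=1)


g generates ℤ_n iff gcd(g,n) = 1
Prime factors of 59: 59
Generators are g ∈ {1,...,58} not divisible by any of these primes.
Generators: {1, 2, 3, 4, 5, 6, 7, 8, 9, 10, 11, 12, 13, 14, 15, 16, 17, 18, 19, 20, 21, 22, 23, 24, 25, 26, 27, 28, 29, 30, 31, 32, 33, 34, 35, 36, 37, 38, 39, 40, 41, 42, 43, 44, 45, 46, 47, 48, 49, 50, 51, 52, 53, 54, 55, 56, 57, 58}
Number of generators = φ(59) = 58

Generators of ℤ_59 = {1, 2, 3, 4, 5, 6, 7, 8, 9, 10, 11, 12, 13, 14, 15, 16, 17, 18, 19, 20, 21, 22, 23, 24, 25, 26, 27, 28, 29, 30, 31, 32, 33, 34, 35, 36, 37, 38, 39, 40, 41, 42, 43, 44, 45, 46, 47, 48, 49, 50, 51, 52, 53, 54, 55, 56, 57, 58}


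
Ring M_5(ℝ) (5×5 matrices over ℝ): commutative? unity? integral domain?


Matrix multiplication is non-commutative for n ≥ 2; the identity matrix I is the unity; singular matrices give zero divisors, so not an integral domain
Commutative: No
Integral domain: No
Has unity: Yes

M_5(ℝ) (5×5 matrices over ℝ): Commutative=No, Unity=Yes


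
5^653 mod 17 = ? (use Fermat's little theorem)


Fermat's little theorem: if p is prime and gcd(a,p)=1, then a^(p-1) ≡ 1 (mod p)
p = 17 is prime, gcd(5,17) = 1
Reduce exponent: 653 mod 16 = 13
So 5^653 ≡ 5^13 (mod 17)
5^13 mod 17 = 3

5^653 ≡ 3 (mod 17)


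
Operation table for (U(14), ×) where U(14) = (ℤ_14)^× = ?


Elements: {1, 3, 5, 9, 11, 13}
Operation: multiplication mod 14
Entry (a, b) = (a × b) mod 14

Cayley table:
   |  1 |  3 |  5 |  9 | 11 | 13
 1 |  1 |  3 |  5 |  9 | 11 | 13
 3 |  3 |  9 |  1 | 13 |  5 | 11
 5 |  5 |  1 | 11 |  3 | 13 |  9
 9 |  9 | 13 |  3 | 11 |  1 |  5
11 | 11 |  5 | 13 |  1 |  9 |  3
13 | 13 | 11 |  9 |  5 |  3 |  1


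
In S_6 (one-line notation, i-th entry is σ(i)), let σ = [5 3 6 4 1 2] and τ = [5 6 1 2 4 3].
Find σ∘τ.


σ∘τ: apply τ first, then σ
1 →τ 5 →σ 1
2 →τ 6 →σ 2
3 →τ 1 →σ 5
4 →τ 2 →σ 3
5 →τ 4 →σ 4
6 →τ 3 →σ 6

σ∘τ = [1 2 5 3 4 6]


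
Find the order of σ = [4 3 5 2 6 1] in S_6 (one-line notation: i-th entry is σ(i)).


Cycle decomposition: (1 4 2 3 5 6)
Cycle lengths: 6
Order = lcm(6) = 6

ord(σ) = 6


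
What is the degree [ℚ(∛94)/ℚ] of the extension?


∛94 has minimal polynomial x³ - 94 (irreducible over ℚ since 94 is not a perfect cube)

[ℚ(∛94)/ℚ] = 3


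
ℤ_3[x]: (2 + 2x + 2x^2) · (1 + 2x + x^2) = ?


Expand and collect like terms; reduce coefficients mod 3:
x^0: 2·1 = 2 ≡ 2 (mod 3)
x^1: 2·2 + 2·1 = 6 ≡ 0 (mod 3)
x^2: 2·1 + 2·2 + 2·1 = 8 ≡ 2 (mod 3)
x^3: 2·1 + 2·2 = 6 ≡ 0 (mod 3)
x^4: 2·1 = 2 ≡ 2 (mod 3)
Result: 2 + 2x^2 + 2x^4

f · g = 2 + 2x^2 + 2x^4


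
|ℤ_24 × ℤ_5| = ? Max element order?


|ℤ_24 × ℤ_5| = 24 × 5 = 120
Max element order = lcm(24,5) = 120
Cyclic? Yes (gcd=1)

|ℤ_24×ℤ_5| = 120, max element order = 120


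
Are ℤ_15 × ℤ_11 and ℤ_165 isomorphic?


Comparing ℤ_15 × ℤ_11 and ℤ_165:
gcd(15,11) = 1, so ℤ_15 × ℤ_11 ≅ ℤ_165 (CRT)

Yes, ℤ_15 × ℤ_11 ≅ ℤ_165


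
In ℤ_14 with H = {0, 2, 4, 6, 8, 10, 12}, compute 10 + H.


10 + H = {10 + h (mod 14) : h ∈ H}
10+0=10, 10+2=12, 10+4=0, 10+6=2, 10+8=4, 10+10=6, 10+12=8
10 + H = {0, 2, 4, 6, 8, 10, 12} = 0 + H

10 + H = {0, 2, 4, 6, 8, 10, 12}


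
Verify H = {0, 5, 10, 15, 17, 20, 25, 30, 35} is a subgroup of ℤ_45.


Subgroup test for H = {0, 5, 10, 15, 17, 20, 25, 30, 35} in (ℤ_45, +):
(1) 0 ∈ H? Yes
(2) Closure: for all a,b ∈ H, (a+b) mod 45 ∈ H? No  [counterexample: 5 + 17 = 22 ∉ H]
(3) Inverses: for all a ∈ H, -a mod 45 ∈ H? No

No, H is not a subgroup of ℤ_45


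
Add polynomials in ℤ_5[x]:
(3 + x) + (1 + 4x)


Add coefficients mod 5:
x^0: 3 + 1 = 4 (mod 5)
x^1: 1 + 4 = 0 (mod 5)
Result: 4

f + g = 4


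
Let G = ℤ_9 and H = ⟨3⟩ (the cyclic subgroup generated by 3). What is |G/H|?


|⟨3⟩| = n / gcd(3, 9) = 9 / 3 = 3
H is normal (ℤ_9 is abelian).
|G/H| = |G| / |H| = 9 / 3 = 3

|G/H| = 3


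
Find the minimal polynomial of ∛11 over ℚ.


∛11 satisfies x³ - 11 = 0, irreducible over ℚ (no rational root; 11 is not a perfect cube)

Minimal polynomial: x³ - 11


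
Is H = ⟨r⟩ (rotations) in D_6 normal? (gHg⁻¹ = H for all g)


H = ⟨r⟩ (rotations) in D_6
The rotation subgroup ⟨r⟩ has index 2 in D_6, so it is normal

Yes, normal subgroup


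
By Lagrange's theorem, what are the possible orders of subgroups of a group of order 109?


Lagrange's theorem: |H| divides |G|
|G| = 109
Divisors of 109: 1, 109

Possible subgroup orders: {1, 109}


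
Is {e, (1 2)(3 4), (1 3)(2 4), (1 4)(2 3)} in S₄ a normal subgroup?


H = {e, (1 2)(3 4), (1 3)(2 4), (1 4)(2 3)} in S₄
This is the Klein four-group V₄; it is normal in S₄ (it is a union of conjugacy classes)

Yes, normal subgroup


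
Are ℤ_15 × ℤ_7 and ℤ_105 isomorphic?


Comparing ℤ_15 × ℤ_7 and ℤ_105:
gcd(15,7) = 1, so ℤ_15 × ℤ_7 ≅ ℤ_105 (CRT)

Yes, ℤ_15 × ℤ_7 ≅ ℤ_105


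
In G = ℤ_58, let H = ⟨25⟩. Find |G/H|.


|⟨25⟩| = n / gcd(25, 58) = 58 / 1 = 58
H is normal (ℤ_58 is abelian).
|G/H| = |G| / |H| = 58 / 58 = 1

|G/H| = 1


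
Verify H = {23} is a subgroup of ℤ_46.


Subgroup test for H = {23} in (ℤ_46, +):
(1) 0 ∈ H? No
(2) Closure: for all a,b ∈ H, (a+b) mod 46 ∈ H? No  [counterexample: 23 + 23 = 0 ∉ H]
(3) Inverses: for all a ∈ H, -a mod 46 ∈ H? Yes

No, H is not a subgroup of ℤ_46


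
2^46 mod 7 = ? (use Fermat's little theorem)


Fermat's little theorem: if p is prime and gcd(a,p)=1, then a^(p-1) ≡ 1 (mod p)
p = 7 is prime, gcd(2,7) = 1
Reduce exponent: 46 mod 6 = 4
So 2^46 ≡ 2^4 (mod 7)
2^4 mod 7 = 2

2^46 ≡ 2 (mod 7)


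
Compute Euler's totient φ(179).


Factor n: 179 = 179
φ(n) = n · ∏(1 - 1/p) over distinct primes p | n
φ(179) = 179 · (1 - 1/179) = 178

φ(179) = 178


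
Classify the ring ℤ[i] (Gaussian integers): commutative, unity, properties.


ℤ[i] is a commutative integral domain with unity 1 (in fact a Euclidean domain)
Commutative: Yes
Integral domain: Yes
Has unity: Yes

ℤ[i] (Gaussian integers): Commutative=Yes, Unity=Yes


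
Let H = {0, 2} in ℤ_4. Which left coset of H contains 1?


1 + H = {1 + h (mod 4) : h ∈ H}
1+0=1, 1+2=3

1 + H = {1, 3}


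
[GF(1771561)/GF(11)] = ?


GF(1771561) = GF(11^6), so the extension degree is 6

[GF(1771561)/GF(11)] = 6


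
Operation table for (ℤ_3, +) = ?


Elements: {0, 1, 2}
Operation: addition mod 3
Entry (a, b) = (a + b) mod 3

Cayley table:
  | 0 | 1 | 2
0 | 0 | 1 | 2
1 | 1 | 2 | 0
2 | 2 | 0 | 1


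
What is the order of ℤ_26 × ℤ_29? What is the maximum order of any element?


|ℤ_26 × ℤ_29| = 26 × 29 = 754
Max element order = lcm(26,29) = 754
Cyclic? Yes (gcd=1)

|ℤ_26×ℤ_29| = 754, max element order = 754


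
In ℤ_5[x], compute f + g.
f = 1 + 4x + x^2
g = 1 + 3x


Add coefficients mod 5:
x^0: 1 + 1 = 2 (mod 5)
x^1: 4 + 3 = 2 (mod 5)
x^2: 1 + 0 = 1 (mod 5)
Result: 2 + 2x + x^2

f + g = 2 + 2x + x^2


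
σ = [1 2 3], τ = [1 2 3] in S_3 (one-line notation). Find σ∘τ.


σ∘τ: apply τ first, then σ
1 →τ 1 →σ 1
2 →τ 2 →σ 2
3 →τ 3 →σ 3

σ∘τ = [1 2 3]


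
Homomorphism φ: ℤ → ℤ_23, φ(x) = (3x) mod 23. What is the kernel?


Kernel = preimage of identity
ker(φ) = {x ∈ ℤ : 3x ≡ 0 (mod 23)}. gcd(3,23) = 1, so 3x ≡ 0 (mod 23) ⟺ x ≡ 0 (mod 23/1 = 23). Hence ker(φ) = 23ℤ

ker(φ) = 23ℤ


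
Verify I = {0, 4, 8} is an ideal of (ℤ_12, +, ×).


Check ideal conditions for I = {0, 4, 8} in ℤ_12:
(1) I is an additive subgroup? Yes
(2) For r ∈ ℤ_12 and a ∈ I: r·a ∈ I? Yes

Yes, I is an ideal of ℤ_12


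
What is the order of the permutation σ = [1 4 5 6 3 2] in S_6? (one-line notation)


Cycle decomposition: (2 4 6) (3 5)
Cycle lengths: 3, 2
Order = lcm(3, 2) = 6

ord(σ) = 6


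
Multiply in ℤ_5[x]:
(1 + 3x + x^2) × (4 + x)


Expand and collect like terms; reduce coefficients mod 5:
x^0: 1·4 = 4 ≡ 4 (mod 5)
x^1: 1·1 + 3·4 = 13 ≡ 3 (mod 5)
x^2: 3·1 + 1·4 = 7 ≡ 2 (mod 5)
x^3: 1·1 = 1 ≡ 1 (mod 5)
Result: 4 + 3x + 2x^2 + x^3

f · g = 4 + 3x + 2x^2 + x^3


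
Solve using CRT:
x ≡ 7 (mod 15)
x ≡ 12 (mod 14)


m₁ = 15, m₂ = 14, gcd = 1, so CRT applies. M = m₁·m₂ = 210
Let M₁ = M/m₁ = 14, M₂ = M/m₂ = 15
Find y₁ ≡ M₁⁻¹ (mod m₁): 14⁻¹ ≡ 14 (mod 15)
Find y₂ ≡ M₂⁻¹ (mod m₂): 15⁻¹ ≡ 1 (mod 14)
x = a₁·M₁·y₁ + a₂·M₂·y₂ = 7·14·14 + 12·15·1 = 1552
Reduce mod 210: x ≡ 82
Check: 82 mod 15 = 7 ✓, 82 mod 14 = 12 ✓

x ≡ 82 (mod 210)


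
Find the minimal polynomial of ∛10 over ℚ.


∛10 satisfies x³ - 10 = 0, irreducible over ℚ (no rational root; 10 is not a perfect cube)

Minimal polynomial: x³ - 10


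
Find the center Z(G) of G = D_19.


Z(G) = {g ∈ G | gx = xg for all x ∈ G}
For odd n, Z(D_n) = {e}: no nontrivial rotation commutes with all reflections

Z(D_19) = {e}


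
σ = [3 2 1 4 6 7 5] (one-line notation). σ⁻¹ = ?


To find σ⁻¹, swap domain and range:
σ(1) = 3 → σ⁻¹(3) = 1
σ(2) = 2 → σ⁻¹(2) = 2
σ(3) = 1 → σ⁻¹(1) = 3
σ(4) = 4 → σ⁻¹(4) = 4
σ(5) = 6 → σ⁻¹(6) = 5
σ(6) = 7 → σ⁻¹(7) = 6
σ(7) = 5 → σ⁻¹(5) = 7

σ⁻¹ = [3 2 1 4 7 5 6]


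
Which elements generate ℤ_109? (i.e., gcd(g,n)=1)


g generates ℤ_n iff gcd(g,n) = 1
Prime factors of 109: 109
Generators are g ∈ {1,...,108} not divisible by any of these primes.
Generators: {1, 2, 3, 4, 5, 6, 7, 8, 9, 10, 11, 12, 13, 14, 15, 16, 17, 18, 19, 20, 21, 22, 23, 24, 25, 26, 27, 28, 29, 30, 31, 32, 33, 34, 35, 36, 37, 38, 39, 40, 41, 42, 43, 44, 45, 46, 47, 48, 49, 50, 51, 52, 53, 54, 55, 56, 57, 58, 59, 60, 61, 62, 63, 64, 65, 66, 67, 68, 69, 70, 71, 72, 73, 74, 75, 76, 77, 78, 79, 80, 81, 82, 83, 84, 85, 86, 87, 88, 89, 90, 91, 92, 93, 94, 95, 96, 97, 98, 99, 100, 101, 102, 103, 104, 105, 106, 107, 108}
Number of generators = φ(109) = 108

Generators of ℤ_109 = {1, 2, 3, 4, 5, 6, 7, 8, 9, 10, 11, 12, 13, 14, 15, 16, 17, 18, 19, 20, 21, 22, 23, 24, 25, 26, 27, 28, 29, 30, 31, 32, 33, 34, 35, 36, 37, 38, 39, 40, 41, 42, 43, 44, 45, 46, 47, 48, 49, 50, 51, 52, 53, 54, 55, 56, 57, 58, 59, 60, 61, 62, 63, 64, 65, 66, 67, 68, 69, 70, 71, 72, 73, 74, 75, 76, 77, 78, 79, 80, 81, 82, 83, 84, 85, 86, 87, 88, 89, 90, 91, 92, 93, 94, 95, 96, 97, 98, 99, 100, 101, 102, 103, 104, 105, 106, 107, 108}


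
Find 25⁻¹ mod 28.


Use the extended Euclidean algorithm to write 1 = 25·s + 28·t; then s mod 28 is the inverse.
Euclidean algorithm:
  25 = 0·28 + 25
  28 = 1·25 + 3
  25 = 8·3 + 1
  3 = 3·1 + 0
gcd(25,28) = 1
Back-substitution gives: 25·(9) + 28·(-8) = 1
So 25⁻¹ ≡ 9 ≡ 9 (mod 28)
Check: 25 × 9 = 225 ≡ 1 (mod 28) ✓

25⁻¹ ≡ 9 (mod 28)


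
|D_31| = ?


|D_n| = 2n (n rotations and n reflections)
|D_31| = 2×31 = 62

|D_31| = 62


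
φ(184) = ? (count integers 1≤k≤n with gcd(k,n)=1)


Factor n: 184 = 2^3 × 23
φ(n) = n · ∏(1 - 1/p) over distinct primes p | n
φ(184) = 184 · (1 - 1/2) · (1 - 1/23) = 88

φ(184) = 88


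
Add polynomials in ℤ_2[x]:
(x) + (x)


Add coefficients mod 2:
x^0: 0 + 0 = 0 (mod 2)
x^1: 1 + 1 = 0 (mod 2)
Result: 0

f + g = 0


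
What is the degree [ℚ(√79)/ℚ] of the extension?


√79 has minimal polynomial x² - 79 (irreducible over ℚ since 79 is squarefree)

[ℚ(√79)/ℚ] = 2


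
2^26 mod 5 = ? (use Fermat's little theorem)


Fermat's little theorem: if p is prime and gcd(a,p)=1, then a^(p-1) ≡ 1 (mod p)
p = 5 is prime, gcd(2,5) = 1
Reduce exponent: 26 mod 4 = 2
So 2^26 ≡ 2^2 (mod 5)
2^2 mod 5 = 4

2^26 ≡ 4 (mod 5)


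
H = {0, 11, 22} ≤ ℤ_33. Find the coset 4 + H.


4 + H = {4 + h (mod 33) : h ∈ H}
4+0=4, 4+11=15, 4+22=26

4 + H = {4, 15, 26}


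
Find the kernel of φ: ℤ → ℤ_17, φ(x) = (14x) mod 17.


Kernel = preimage of identity
ker(φ) = {x ∈ ℤ : 14x ≡ 0 (mod 17)}. gcd(14,17) = 1, so 14x ≡ 0 (mod 17) ⟺ x ≡ 0 (mod 17/1 = 17). Hence ker(φ) = 17ℤ

ker(φ) = 17ℤ


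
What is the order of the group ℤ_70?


ℤ_n has n elements.

|ℤ_70| = 70


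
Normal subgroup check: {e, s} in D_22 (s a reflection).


H = {e, s} in D_22 (s a reflection)
r·s·r⁻¹ = sr⁻² ≠ s for n ≥ 3, so {e, s} is not closed under conjugation

No, not a normal subgroup


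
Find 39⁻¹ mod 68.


Use the extended Euclidean algorithm to write 1 = 39·s + 68·t; then s mod 68 is the inverse.
Euclidean algorithm:
  39 = 0·68 + 39
  68 = 1·39 + 29
  39 = 1·29 + 10
  29 = 2·10 + 9
  10 = 1·9 + 1
  9 = 9·1 + 0
gcd(39,68) = 1
Back-substitution gives: 39·(7) + 68·(-4) = 1
So 39⁻¹ ≡ 7 ≡ 7 (mod 68)
Check: 39 × 7 = 273 ≡ 1 (mod 68) ✓

39⁻¹ ≡ 7 (mod 68)


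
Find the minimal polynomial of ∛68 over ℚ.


∛68 satisfies x³ - 68 = 0, irreducible over ℚ (no rational root; 68 is not a perfect cube)

Minimal polynomial: x³ - 68


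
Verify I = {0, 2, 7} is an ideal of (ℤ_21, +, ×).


Check ideal conditions for I = {0, 2, 7} in ℤ_21:
(1) I is an additive subgroup? No
(2) For r ∈ ℤ_21 and a ∈ I: r·a ∈ I? No  [counterexample: r=2, a=2, r·a mod 21 = 4 ∉ I]

No, I is not an ideal of ℤ_21


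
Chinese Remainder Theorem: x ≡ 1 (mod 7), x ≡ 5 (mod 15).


m₁ = 7, m₂ = 15, gcd = 1, so CRT applies. M = m₁·m₂ = 105
Let M₁ = M/m₁ = 15, M₂ = M/m₂ = 7
Find y₁ ≡ M₁⁻¹ (mod m₁): 15⁻¹ ≡ 1 (mod 7)
Find y₂ ≡ M₂⁻¹ (mod m₂): 7⁻¹ ≡ 13 (mod 15)
x = a₁·M₁·y₁ + a₂·M₂·y₂ = 1·15·1 + 5·7·13 = 470
Reduce mod 105: x ≡ 50
Check: 50 mod 7 = 1 ✓, 50 mod 15 = 5 ✓

x ≡ 50 (mod 105)


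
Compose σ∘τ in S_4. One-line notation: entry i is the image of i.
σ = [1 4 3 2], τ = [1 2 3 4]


σ∘τ: apply τ first, then σ
1 →τ 1 →σ 1
2 →τ 2 →σ 4
3 →τ 3 →σ 3
4 →τ 4 →σ 2

σ∘τ = [1 4 3 2]


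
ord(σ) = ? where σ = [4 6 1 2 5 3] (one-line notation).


Cycle decomposition: (1 4 2 6 3)
Cycle lengths: 5
Order = lcm(5) = 5

ord(σ) = 5


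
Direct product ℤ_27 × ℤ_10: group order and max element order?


|ℤ_27 × ℤ_10| = 27 × 10 = 270
Max element order = lcm(27,10) = 270
Cyclic? Yes (gcd=1)

|ℤ_27×ℤ_10| = 270, max element order = 270
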